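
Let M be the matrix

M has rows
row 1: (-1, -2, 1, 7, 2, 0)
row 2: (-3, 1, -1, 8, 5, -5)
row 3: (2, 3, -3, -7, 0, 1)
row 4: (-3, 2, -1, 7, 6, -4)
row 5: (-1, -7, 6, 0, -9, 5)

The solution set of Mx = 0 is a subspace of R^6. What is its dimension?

Row reduce to echelon form.
R2 ← R2 − (3)·R1: [0, 7, -4, -13, -1, -5]
R3 ← R3 + (2)·R1: [0, -1, -1, 7, 4, 1]
R4 ← R4 − (3)·R1: [0, 8, -4, -14, 0, -4]
R5 ← R5 − R1: [0, -5, 5, -7, -11, 5]
R3 ← R3 + (1/7)·R2: [0, 0, -11/7, 36/7, 27/7, 2/7]
R4 ← R4 − (8/7)·R2: [0, 0, 4/7, 6/7, 8/7, 12/7]
R5 ← R5 + (5/7)·R2: [0, 0, 15/7, -114/7, -82/7, 10/7]
R4 ← R4 + (4/11)·R3: [0, 0, 0, 30/11, 28/11, 20/11]
R5 ← R5 + (15/11)·R3: [0, 0, 0, -102/11, -71/11, 20/11]
R5 ← R5 + (17/5)·R4: [0, 0, 0, 0, 11/5, 8]
5 nonzero rows, so rank(M) = 5.
M has 6 columns; by rank–nullity, nullity = 6 − 5 = 1.

1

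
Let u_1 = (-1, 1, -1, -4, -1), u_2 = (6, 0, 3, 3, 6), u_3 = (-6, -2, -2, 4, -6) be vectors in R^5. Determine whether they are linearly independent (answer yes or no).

Form the matrix with these vectors as rows and row reduce.
R2 ← R2 + (6)·R1: [0, 6, -3, -21, 0]
R3 ← R3 − (6)·R1: [0, -8, 4, 28, 0]
R3 ← R3 + (4/3)·R2: [0, 0, 0, 0, 0]
2 nonzero rows, so the 3 vectors span a space of dimension 2.
Since 2 < 3, the vectors are linearly dependent.

no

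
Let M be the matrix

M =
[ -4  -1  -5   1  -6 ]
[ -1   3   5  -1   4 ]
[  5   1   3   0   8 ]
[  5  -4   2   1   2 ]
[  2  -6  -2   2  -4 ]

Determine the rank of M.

4

Row reduce to echelon form.
R2 ← R2 − (1/4)·R1: [0, 13/4, 25/4, -5/4, 11/2]
R3 ← R3 + (5/4)·R1: [0, -1/4, -13/4, 5/4, 1/2]
R4 ← R4 + (5/4)·R1: [0, -21/4, -17/4, 9/4, -11/2]
R5 ← R5 + (1/2)·R1: [0, -13/2, -9/2, 5/2, -7]
R3 ← R3 + (1/13)·R2: [0, 0, -36/13, 15/13, 12/13]
R4 ← R4 + (21/13)·R2: [0, 0, 76/13, 3/13, 44/13]
R5 ← R5 + (2)·R2: [0, 0, 8, 0, 4]
R4 ← R4 + (19/9)·R3: [0, 0, 0, 8/3, 16/3]
R5 ← R5 + (26/9)·R3: [0, 0, 0, 10/3, 20/3]
R5 ← R5 − (5/4)·R4: [0, 0, 0, 0, 0]
Echelon form has 4 nonzero rows, so rank(M) = 4.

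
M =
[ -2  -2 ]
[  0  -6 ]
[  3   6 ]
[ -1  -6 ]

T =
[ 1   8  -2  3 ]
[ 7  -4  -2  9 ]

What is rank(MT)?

2

First compute MT:
[[-16,  -8,   8, -24],
 [-42,  24,  12, -54],
 [ 45,   0, -18,  63],
 [-43,  16,  14, -57]]
Now row reduce the product.
R2 ← R2 − (21/8)·R1: [0, 45, -9, 9]
R3 ← R3 + (45/16)·R1: [0, -45/2, 9/2, -9/2]
R4 ← R4 − (43/16)·R1: [0, 75/2, -15/2, 15/2]
R3 ← R3 + (1/2)·R2: [0, 0, 0, 0]
R4 ← R4 − (5/6)·R2: [0, 0, 0, 0]
2 nonzero rows, so rank(MT) = 2.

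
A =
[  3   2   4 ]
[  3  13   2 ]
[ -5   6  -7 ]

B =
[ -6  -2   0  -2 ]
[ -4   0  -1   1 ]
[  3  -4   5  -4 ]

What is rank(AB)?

3

First compute AB:
[[-14, -22,  18, -20],
 [-64, -14,  -3,  -1],
 [-15,  38, -41,  44]]
Now row reduce the product.
R2 ← R2 − (32/7)·R1: [0, 606/7, -597/7, 633/7]
R3 ← R3 − (15/14)·R1: [0, 431/7, -422/7, 458/7]
R3 ← R3 − (431/606)·R2: [0, 0, 75/202, 225/202]
3 nonzero rows, so rank(AB) = 3.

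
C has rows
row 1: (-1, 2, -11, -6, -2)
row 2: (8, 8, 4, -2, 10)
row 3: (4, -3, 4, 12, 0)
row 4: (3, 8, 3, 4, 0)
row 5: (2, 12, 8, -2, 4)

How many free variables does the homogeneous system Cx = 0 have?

0

Row reduce to echelon form.
R2 ← R2 + (8)·R1: [0, 24, -84, -50, -6]
R3 ← R3 + (4)·R1: [0, 5, -40, -12, -8]
R4 ← R4 + (3)·R1: [0, 14, -30, -14, -6]
R5 ← R5 + (2)·R1: [0, 16, -14, -14, 0]
R3 ← R3 − (5/24)·R2: [0, 0, -45/2, -19/12, -27/4]
R4 ← R4 − (7/12)·R2: [0, 0, 19, 91/6, -5/2]
R5 ← R5 − (2/3)·R2: [0, 0, 42, 58/3, 4]
R4 ← R4 + (38/45)·R3: [0, 0, 0, 1867/135, -41/5]
R5 ← R5 + (28/15)·R3: [0, 0, 0, 737/45, -43/5]
R5 ← R5 − (2211/1867)·R4: [0, 0, 0, 0, 2074/1867]
5 nonzero rows, so rank(C) = 5.
C has 5 columns; by rank–nullity, nullity = 5 − 5 = 0.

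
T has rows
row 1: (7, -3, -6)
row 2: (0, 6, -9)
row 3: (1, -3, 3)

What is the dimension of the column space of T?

2

Row reduce to echelon form.
R3 ← R3 − (1/7)·R1: [0, -18/7, 27/7]
R3 ← R3 + (3/7)·R2: [0, 0, 0]
Echelon form has 2 nonzero rows, so rank(T) = 2.
The column space has dimension equal to the rank: 2.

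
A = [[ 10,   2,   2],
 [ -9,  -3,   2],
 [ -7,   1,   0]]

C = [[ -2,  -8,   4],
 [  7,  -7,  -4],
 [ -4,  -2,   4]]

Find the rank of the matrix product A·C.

First compute AC:
[[-14, -98,  40],
 [-11,  89, -16],
 [ 21,  49, -32]]
Now row reduce the product.
R2 ← R2 − (11/14)·R1: [0, 166, -332/7]
R3 ← R3 + (3/2)·R1: [0, -98, 28]
R3 ← R3 + (49/83)·R2: [0, 0, 0]
2 nonzero rows, so rank(AC) = 2.

2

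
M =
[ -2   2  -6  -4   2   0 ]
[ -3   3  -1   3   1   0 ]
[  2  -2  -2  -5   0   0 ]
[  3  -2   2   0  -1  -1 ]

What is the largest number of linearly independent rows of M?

3

Row reduce to echelon form.
R2 ← R2 − (3/2)·R1: [0, 0, 8, 9, -2, 0]
R3 ← R3 + R1: [0, 0, -8, -9, 2, 0]
R4 ← R4 + (3/2)·R1: [0, 1, -7, -6, 2, -1]
Swap R2 ↔ R4
R4 ← R4 + R3: [0, 0, 0, 0, 0, 0]
Echelon form has 3 nonzero rows, so rank(M) = 3.
The rank gives the maximum number of linearly independent rows: 3.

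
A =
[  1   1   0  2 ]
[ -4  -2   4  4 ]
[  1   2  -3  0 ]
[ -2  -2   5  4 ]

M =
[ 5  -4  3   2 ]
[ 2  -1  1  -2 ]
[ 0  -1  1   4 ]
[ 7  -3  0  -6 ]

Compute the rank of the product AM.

First compute AM:
[[ 21, -11,   4, -12],
 [  4,   2, -10, -12],
 [  9,  -3,   2, -14],
 [ 14,  -7,  -3,  -4]]
Now row reduce the product.
R2 ← R2 − (4/21)·R1: [0, 86/21, -226/21, -68/7]
R3 ← R3 − (3/7)·R1: [0, 12/7, 2/7, -62/7]
R4 ← R4 − (2/3)·R1: [0, 1/3, -17/3, 4]
R3 ← R3 − (18/43)·R2: [0, 0, 206/43, -206/43]
R4 ← R4 − (7/86)·R2: [0, 0, -206/43, 206/43]
R4 ← R4 + R3: [0, 0, 0, 0]
3 nonzero rows, so rank(AM) = 3.

3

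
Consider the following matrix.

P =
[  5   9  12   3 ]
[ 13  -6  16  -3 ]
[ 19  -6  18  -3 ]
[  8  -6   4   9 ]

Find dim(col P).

4

Row reduce to echelon form.
R2 ← R2 − (13/5)·R1: [0, -147/5, -76/5, -54/5]
R3 ← R3 − (19/5)·R1: [0, -201/5, -138/5, -72/5]
R4 ← R4 − (8/5)·R1: [0, -102/5, -76/5, 21/5]
R3 ← R3 − (67/49)·R2: [0, 0, -334/49, 18/49]
R4 ← R4 − (34/49)·R2: [0, 0, -228/49, 573/49]
R4 ← R4 − (114/167)·R3: [0, 0, 0, 1911/167]
Echelon form has 4 nonzero rows, so rank(P) = 4.
The column space has dimension equal to the rank: 4.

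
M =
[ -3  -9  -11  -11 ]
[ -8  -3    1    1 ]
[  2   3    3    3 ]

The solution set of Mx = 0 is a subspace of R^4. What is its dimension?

Row reduce to echelon form.
R2 ← R2 − (8/3)·R1: [0, 21, 91/3, 91/3]
R3 ← R3 + (2/3)·R1: [0, -3, -13/3, -13/3]
R3 ← R3 + (1/7)·R2: [0, 0, 0, 0]
2 nonzero rows, so rank(M) = 2.
M has 4 columns; by rank–nullity, nullity = 4 − 2 = 2.

2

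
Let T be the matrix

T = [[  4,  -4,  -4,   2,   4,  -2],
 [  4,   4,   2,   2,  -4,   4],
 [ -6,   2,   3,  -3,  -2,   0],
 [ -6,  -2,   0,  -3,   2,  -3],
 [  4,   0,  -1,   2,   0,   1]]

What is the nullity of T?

4

Row reduce to echelon form.
R2 ← R2 − R1: [0, 8, 6, 0, -8, 6]
R3 ← R3 + (3/2)·R1: [0, -4, -3, 0, 4, -3]
R4 ← R4 + (3/2)·R1: [0, -8, -6, 0, 8, -6]
R5 ← R5 − R1: [0, 4, 3, 0, -4, 3]
R3 ← R3 + (1/2)·R2: [0, 0, 0, 0, 0, 0]
R4 ← R4 + R2: [0, 0, 0, 0, 0, 0]
R5 ← R5 − (1/2)·R2: [0, 0, 0, 0, 0, 0]
2 nonzero rows, so rank(T) = 2.
T has 6 columns; by rank–nullity, nullity = 6 − 2 = 4.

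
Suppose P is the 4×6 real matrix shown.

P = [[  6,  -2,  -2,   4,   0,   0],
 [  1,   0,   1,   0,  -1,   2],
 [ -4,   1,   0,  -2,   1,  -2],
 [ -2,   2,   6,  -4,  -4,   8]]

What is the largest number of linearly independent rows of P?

Row reduce to echelon form.
R2 ← R2 − (1/6)·R1: [0, 1/3, 4/3, -2/3, -1, 2]
R3 ← R3 + (2/3)·R1: [0, -1/3, -4/3, 2/3, 1, -2]
R4 ← R4 + (1/3)·R1: [0, 4/3, 16/3, -8/3, -4, 8]
R3 ← R3 + R2: [0, 0, 0, 0, 0, 0]
R4 ← R4 − (4)·R2: [0, 0, 0, 0, 0, 0]
Echelon form has 2 nonzero rows, so rank(P) = 2.
The rank gives the maximum number of linearly independent rows: 2.

2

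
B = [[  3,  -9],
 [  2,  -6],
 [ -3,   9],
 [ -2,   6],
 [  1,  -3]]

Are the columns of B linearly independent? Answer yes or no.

no

Row reduce B to echelon form.
R2 ← R2 − (2/3)·R1: [0, 0]
R3 ← R3 + R1: [0, 0]
R4 ← R4 + (2/3)·R1: [0, 0]
R5 ← R5 − (1/3)·R1: [0, 0]
1 pivot among 2 columns.
Only 1 < 2 pivot columns, so the columns are linearly dependent.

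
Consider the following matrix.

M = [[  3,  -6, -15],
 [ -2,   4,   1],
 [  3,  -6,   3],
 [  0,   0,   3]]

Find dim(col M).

2

Row reduce to echelon form.
R2 ← R2 + (2/3)·R1: [0, 0, -9]
R3 ← R3 − R1: [0, 0, 18]
R3 ← R3 + (2)·R2: [0, 0, 0]
R4 ← R4 + (1/3)·R2: [0, 0, 0]
Echelon form has 2 nonzero rows, so rank(M) = 2.
The column space has dimension equal to the rank: 2.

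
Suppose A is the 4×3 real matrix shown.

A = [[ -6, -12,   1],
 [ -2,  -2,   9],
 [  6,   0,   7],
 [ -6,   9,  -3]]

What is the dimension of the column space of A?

Row reduce to echelon form.
R2 ← R2 − (1/3)·R1: [0, 2, 26/3]
R3 ← R3 + R1: [0, -12, 8]
R4 ← R4 − R1: [0, 21, -4]
R3 ← R3 + (6)·R2: [0, 0, 60]
R4 ← R4 − (21/2)·R2: [0, 0, -95]
R4 ← R4 + (19/12)·R3: [0, 0, 0]
Echelon form has 3 nonzero rows, so rank(A) = 3.
The column space has dimension equal to the rank: 3.

3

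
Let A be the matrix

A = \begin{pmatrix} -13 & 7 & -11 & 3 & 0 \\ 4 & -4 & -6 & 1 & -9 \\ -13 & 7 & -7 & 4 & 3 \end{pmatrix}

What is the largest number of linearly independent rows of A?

3

Row reduce to echelon form.
R2 ← R2 + (4/13)·R1: [0, -24/13, -122/13, 25/13, -9]
R3 ← R3 − R1: [0, 0, 4, 1, 3]
Echelon form has 3 nonzero rows, so rank(A) = 3.
The rank gives the maximum number of linearly independent rows: 3.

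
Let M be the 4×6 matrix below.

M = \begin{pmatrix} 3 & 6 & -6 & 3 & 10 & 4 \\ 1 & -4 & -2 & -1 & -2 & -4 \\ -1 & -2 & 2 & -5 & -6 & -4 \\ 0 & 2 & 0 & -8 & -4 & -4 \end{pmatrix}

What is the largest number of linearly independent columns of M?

Row reduce to echelon form.
R2 ← R2 − (1/3)·R1: [0, -6, 0, -2, -16/3, -16/3]
R3 ← R3 + (1/3)·R1: [0, 0, 0, -4, -8/3, -8/3]
R4 ← R4 + (1/3)·R2: [0, 0, 0, -26/3, -52/9, -52/9]
R4 ← R4 − (13/6)·R3: [0, 0, 0, 0, 0, 0]
Echelon form has 3 nonzero rows, so rank(M) = 3.
The rank gives the maximum number of linearly independent columns: 3.

3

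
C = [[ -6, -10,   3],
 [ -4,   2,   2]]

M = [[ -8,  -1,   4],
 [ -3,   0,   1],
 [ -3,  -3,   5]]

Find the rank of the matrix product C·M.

First compute CM:
[[ 69,  -3, -19],
 [ 20,  -2,  -4]]
Now row reduce the product.
R2 ← R2 − (20/69)·R1: [0, -26/23, 104/69]
2 nonzero rows, so rank(CM) = 2.

2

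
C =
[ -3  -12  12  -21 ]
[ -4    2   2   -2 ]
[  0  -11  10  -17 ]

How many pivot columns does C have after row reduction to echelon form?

Row reduce to echelon form.
R2 ← R2 − (4/3)·R1: [0, 18, -14, 26]
R3 ← R3 + (11/18)·R2: [0, 0, 13/9, -10/9]
Echelon form has 3 nonzero rows, so rank(C) = 3.
Each nonzero row contributes one pivot column: 3 pivot columns.

3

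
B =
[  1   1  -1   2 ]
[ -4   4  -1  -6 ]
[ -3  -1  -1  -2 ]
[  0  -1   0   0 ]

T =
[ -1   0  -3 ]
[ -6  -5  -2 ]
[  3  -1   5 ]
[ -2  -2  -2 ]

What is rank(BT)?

3

First compute BT:
[[-14,  -8, -14],
 [-11,  -7,  11],
 [ 10,  10,  10],
 [  6,   5,   2]]
Now row reduce the product.
R2 ← R2 − (11/14)·R1: [0, -5/7, 22]
R3 ← R3 + (5/7)·R1: [0, 30/7, 0]
R4 ← R4 + (3/7)·R1: [0, 11/7, -4]
R3 ← R3 + (6)·R2: [0, 0, 132]
R4 ← R4 + (11/5)·R2: [0, 0, 222/5]
R4 ← R4 − (37/110)·R3: [0, 0, 0]
3 nonzero rows, so rank(BT) = 3.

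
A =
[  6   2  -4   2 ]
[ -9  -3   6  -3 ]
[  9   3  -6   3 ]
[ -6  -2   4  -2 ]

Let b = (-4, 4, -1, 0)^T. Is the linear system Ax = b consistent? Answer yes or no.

no

Row reduce the augmented matrix [A | b].
R2 ← R2 + (3/2)·R1: [0, 0, 0, 0, -2]
R3 ← R3 − (3/2)·R1: [0, 0, 0, 0, 5]
R4 ← R4 + R1: [0, 0, 0, 0, -4]
R3 ← R3 + (5/2)·R2: [0, 0, 0, 0, 0]
R4 ← R4 − (2)·R2: [0, 0, 0, 0, 0]
The echelon form has 2 nonzero rows; the last pivot sits in the augmented column, so rank(A) = 1 but rank([A|b]) = 2.
Since the ranks differ, the system is inconsistent.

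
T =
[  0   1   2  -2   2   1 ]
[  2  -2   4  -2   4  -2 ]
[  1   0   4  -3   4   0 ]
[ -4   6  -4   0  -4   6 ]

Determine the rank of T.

Row reduce to echelon form.
Swap R1 ↔ R2
R3 ← R3 − (1/2)·R1: [0, 1, 2, -2, 2, 1]
R4 ← R4 + (2)·R1: [0, 2, 4, -4, 4, 2]
R3 ← R3 − R2: [0, 0, 0, 0, 0, 0]
R4 ← R4 − (2)·R2: [0, 0, 0, 0, 0, 0]
Echelon form has 2 nonzero rows, so rank(T) = 2.

2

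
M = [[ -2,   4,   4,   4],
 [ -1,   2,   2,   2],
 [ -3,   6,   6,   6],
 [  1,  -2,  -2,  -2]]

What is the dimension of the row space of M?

Row reduce to echelon form.
R2 ← R2 − (1/2)·R1: [0, 0, 0, 0]
R3 ← R3 − (3/2)·R1: [0, 0, 0, 0]
R4 ← R4 + (1/2)·R1: [0, 0, 0, 0]
Echelon form has 1 nonzero row, so rank(M) = 1.
The row space has dimension equal to the rank: 1.

1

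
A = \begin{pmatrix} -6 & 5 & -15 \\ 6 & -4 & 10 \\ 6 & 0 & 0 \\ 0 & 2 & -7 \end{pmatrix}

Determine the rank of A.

3

Row reduce to echelon form.
R2 ← R2 + R1: [0, 1, -5]
R3 ← R3 + R1: [0, 5, -15]
R3 ← R3 − (5)·R2: [0, 0, 10]
R4 ← R4 − (2)·R2: [0, 0, 3]
R4 ← R4 − (3/10)·R3: [0, 0, 0]
Echelon form has 3 nonzero rows, so rank(A) = 3.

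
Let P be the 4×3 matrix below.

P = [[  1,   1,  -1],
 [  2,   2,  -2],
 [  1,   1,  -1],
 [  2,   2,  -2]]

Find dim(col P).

1

Row reduce to echelon form.
R2 ← R2 − (2)·R1: [0, 0, 0]
R3 ← R3 − R1: [0, 0, 0]
R4 ← R4 − (2)·R1: [0, 0, 0]
Echelon form has 1 nonzero row, so rank(P) = 1.
The column space has dimension equal to the rank: 1.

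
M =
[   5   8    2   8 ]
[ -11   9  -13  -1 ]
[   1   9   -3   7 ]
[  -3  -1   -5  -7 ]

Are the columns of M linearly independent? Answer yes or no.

Row reduce M to echelon form.
R2 ← R2 + (11/5)·R1: [0, 133/5, -43/5, 83/5]
R3 ← R3 − (1/5)·R1: [0, 37/5, -17/5, 27/5]
R4 ← R4 + (3/5)·R1: [0, 19/5, -19/5, -11/5]
R3 ← R3 − (37/133)·R2: [0, 0, -134/133, 104/133]
R4 ← R4 − (1/7)·R2: [0, 0, -18/7, -32/7]
R4 ← R4 − (171/67)·R3: [0, 0, 0, -440/67]
4 pivots among 4 columns.
Every column is a pivot column, so the columns are linearly independent.

yes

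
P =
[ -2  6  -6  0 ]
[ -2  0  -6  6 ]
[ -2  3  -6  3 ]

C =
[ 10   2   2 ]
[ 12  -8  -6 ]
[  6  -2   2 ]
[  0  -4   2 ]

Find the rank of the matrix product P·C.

First compute PC:
[[ 16, -40, -52],
 [-56, -16,  -4],
 [-20, -28, -28]]
Now row reduce the product.
R2 ← R2 + (7/2)·R1: [0, -156, -186]
R3 ← R3 + (5/4)·R1: [0, -78, -93]
R3 ← R3 − (1/2)·R2: [0, 0, 0]
2 nonzero rows, so rank(PC) = 2.

2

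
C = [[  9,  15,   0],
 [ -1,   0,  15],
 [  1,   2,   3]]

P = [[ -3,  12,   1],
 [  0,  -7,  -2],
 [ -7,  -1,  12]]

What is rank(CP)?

2

First compute CP:
[[-27,   3, -21],
 [-102, -27, 179],
 [-24,  -5,  33]]
Now row reduce the product.
R2 ← R2 − (34/9)·R1: [0, -115/3, 775/3]
R3 ← R3 − (8/9)·R1: [0, -23/3, 155/3]
R3 ← R3 − (1/5)·R2: [0, 0, 0]
2 nonzero rows, so rank(CP) = 2.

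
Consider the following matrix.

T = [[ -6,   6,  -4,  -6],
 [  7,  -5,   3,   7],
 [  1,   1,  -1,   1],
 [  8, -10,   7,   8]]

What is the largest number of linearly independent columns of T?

Row reduce to echelon form.
R2 ← R2 + (7/6)·R1: [0, 2, -5/3, 0]
R3 ← R3 + (1/6)·R1: [0, 2, -5/3, 0]
R4 ← R4 + (4/3)·R1: [0, -2, 5/3, 0]
R3 ← R3 − R2: [0, 0, 0, 0]
R4 ← R4 + R2: [0, 0, 0, 0]
Echelon form has 2 nonzero rows, so rank(T) = 2.
The rank gives the maximum number of linearly independent columns: 2.

2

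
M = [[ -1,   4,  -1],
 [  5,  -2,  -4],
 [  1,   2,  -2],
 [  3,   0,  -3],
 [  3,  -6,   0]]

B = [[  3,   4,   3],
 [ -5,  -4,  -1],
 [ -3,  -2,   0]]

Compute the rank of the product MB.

2

First compute MB:
[[-20, -18,  -7],
 [ 37,  36,  17],
 [ -1,   0,   1],
 [ 18,  18,   9],
 [ 39,  36,  15]]
Now row reduce the product.
R2 ← R2 + (37/20)·R1: [0, 27/10, 81/20]
R3 ← R3 − (1/20)·R1: [0, 9/10, 27/20]
R4 ← R4 + (9/10)·R1: [0, 9/5, 27/10]
R5 ← R5 + (39/20)·R1: [0, 9/10, 27/20]
R3 ← R3 − (1/3)·R2: [0, 0, 0]
R4 ← R4 − (2/3)·R2: [0, 0, 0]
R5 ← R5 − (1/3)·R2: [0, 0, 0]
2 nonzero rows, so rank(MB) = 2.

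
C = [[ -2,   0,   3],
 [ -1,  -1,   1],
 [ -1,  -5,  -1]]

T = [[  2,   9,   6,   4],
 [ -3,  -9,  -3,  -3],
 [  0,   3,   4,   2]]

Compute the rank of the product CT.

First compute CT:
[[ -4,  -9,   0,  -2],
 [  1,   3,   1,   1],
 [ 13,  33,   5,   9]]
Now row reduce the product.
R2 ← R2 + (1/4)·R1: [0, 3/4, 1, 1/2]
R3 ← R3 + (13/4)·R1: [0, 15/4, 5, 5/2]
R3 ← R3 − (5)·R2: [0, 0, 0, 0]
2 nonzero rows, so rank(CT) = 2.

2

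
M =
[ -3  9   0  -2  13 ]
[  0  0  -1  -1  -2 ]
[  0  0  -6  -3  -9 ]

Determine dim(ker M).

2

Row reduce to echelon form.
R3 ← R3 − (6)·R2: [0, 0, 0, 3, 3]
3 nonzero rows, so rank(M) = 3.
M has 5 columns; by rank–nullity, nullity = 5 − 3 = 2.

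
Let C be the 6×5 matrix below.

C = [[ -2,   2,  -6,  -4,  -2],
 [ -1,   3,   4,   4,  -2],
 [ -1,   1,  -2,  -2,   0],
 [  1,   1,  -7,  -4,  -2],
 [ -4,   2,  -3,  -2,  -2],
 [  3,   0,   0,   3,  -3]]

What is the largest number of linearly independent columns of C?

4

Row reduce to echelon form.
R2 ← R2 − (1/2)·R1: [0, 2, 7, 6, -1]
R3 ← R3 − (1/2)·R1: [0, 0, 1, 0, 1]
R4 ← R4 + (1/2)·R1: [0, 2, -10, -6, -3]
R5 ← R5 − (2)·R1: [0, -2, 9, 6, 2]
R6 ← R6 + (3/2)·R1: [0, 3, -9, -3, -6]
R4 ← R4 − R2: [0, 0, -17, -12, -2]
R5 ← R5 + R2: [0, 0, 16, 12, 1]
R6 ← R6 − (3/2)·R2: [0, 0, -39/2, -12, -9/2]
R4 ← R4 + (17)·R3: [0, 0, 0, -12, 15]
R5 ← R5 − (16)·R3: [0, 0, 0, 12, -15]
R6 ← R6 + (39/2)·R3: [0, 0, 0, -12, 15]
R5 ← R5 + R4: [0, 0, 0, 0, 0]
R6 ← R6 − R4: [0, 0, 0, 0, 0]
Echelon form has 4 nonzero rows, so rank(C) = 4.
The rank gives the maximum number of linearly independent columns: 4.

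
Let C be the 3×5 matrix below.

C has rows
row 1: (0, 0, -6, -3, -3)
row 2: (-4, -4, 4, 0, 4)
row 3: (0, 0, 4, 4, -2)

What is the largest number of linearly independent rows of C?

Row reduce to echelon form.
Swap R1 ↔ R2
R3 ← R3 + (2/3)·R2: [0, 0, 0, 2, -4]
Echelon form has 3 nonzero rows, so rank(C) = 3.
The rank gives the maximum number of linearly independent rows: 3.

3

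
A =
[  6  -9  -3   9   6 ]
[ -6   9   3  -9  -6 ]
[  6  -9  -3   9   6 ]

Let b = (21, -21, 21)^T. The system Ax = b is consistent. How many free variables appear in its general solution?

4

Row reduce the augmented matrix [A | b].
R2 ← R2 + R1: [0, 0, 0, 0, 0, 0]
R3 ← R3 − R1: [0, 0, 0, 0, 0, 0]
The echelon form has 1 nonzero rows, and every pivot lies in the first 5 columns, so rank(A) = rank([A|b]) = 1.
The system is consistent.
Free variables = (unknowns) − (rank) = 5 − 1 = 4.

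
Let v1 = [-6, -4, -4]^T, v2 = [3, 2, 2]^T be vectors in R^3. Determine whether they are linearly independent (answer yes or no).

no

Form the matrix with these vectors as rows and row reduce.
R2 ← R2 + (1/2)·R1: [0, 0, 0]
1 nonzero row, so the 2 vectors span a space of dimension 1.
Since 1 < 2, the vectors are linearly dependent.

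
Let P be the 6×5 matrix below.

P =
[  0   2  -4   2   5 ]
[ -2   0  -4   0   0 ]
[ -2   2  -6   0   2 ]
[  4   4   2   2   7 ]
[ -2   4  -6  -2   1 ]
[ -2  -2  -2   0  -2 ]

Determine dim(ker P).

Row reduce to echelon form.
Swap R1 ↔ R2
R3 ← R3 − R1: [0, 2, -2, 0, 2]
R4 ← R4 + (2)·R1: [0, 4, -6, 2, 7]
R5 ← R5 − R1: [0, 4, -2, -2, 1]
R6 ← R6 − R1: [0, -2, 2, 0, -2]
R3 ← R3 − R2: [0, 0, 2, -2, -3]
R4 ← R4 − (2)·R2: [0, 0, 2, -2, -3]
R5 ← R5 − (2)·R2: [0, 0, 6, -6, -9]
R6 ← R6 + R2: [0, 0, -2, 2, 3]
R4 ← R4 − R3: [0, 0, 0, 0, 0]
R5 ← R5 − (3)·R3: [0, 0, 0, 0, 0]
R6 ← R6 + R3: [0, 0, 0, 0, 0]
3 nonzero rows, so rank(P) = 3.
P has 5 columns; by rank–nullity, nullity = 5 − 3 = 2.

2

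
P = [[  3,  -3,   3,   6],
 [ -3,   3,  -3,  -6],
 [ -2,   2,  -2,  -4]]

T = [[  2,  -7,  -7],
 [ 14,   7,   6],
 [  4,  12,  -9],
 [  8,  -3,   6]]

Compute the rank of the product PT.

1

First compute PT:
[[ 24, -24, -30],
 [-24,  24,  30],
 [-16,  16,  20]]
Now row reduce the product.
R2 ← R2 + R1: [0, 0, 0]
R3 ← R3 + (2/3)·R1: [0, 0, 0]
1 nonzero row, so rank(PT) = 1.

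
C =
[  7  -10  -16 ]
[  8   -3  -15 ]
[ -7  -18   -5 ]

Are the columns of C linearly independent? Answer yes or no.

Row reduce C to echelon form.
R2 ← R2 − (8/7)·R1: [0, 59/7, 23/7]
R3 ← R3 + R1: [0, -28, -21]
R3 ← R3 + (196/59)·R2: [0, 0, -595/59]
3 pivots among 3 columns.
Every column is a pivot column, so the columns are linearly independent.

yes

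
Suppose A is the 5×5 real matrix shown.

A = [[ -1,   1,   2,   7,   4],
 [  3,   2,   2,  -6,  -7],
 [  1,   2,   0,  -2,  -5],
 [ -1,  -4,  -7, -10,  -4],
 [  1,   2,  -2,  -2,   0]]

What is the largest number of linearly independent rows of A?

Row reduce to echelon form.
R2 ← R2 + (3)·R1: [0, 5, 8, 15, 5]
R3 ← R3 + R1: [0, 3, 2, 5, -1]
R4 ← R4 − R1: [0, -5, -9, -17, -8]
R5 ← R5 + R1: [0, 3, 0, 5, 4]
R3 ← R3 − (3/5)·R2: [0, 0, -14/5, -4, -4]
R4 ← R4 + R2: [0, 0, -1, -2, -3]
R5 ← R5 − (3/5)·R2: [0, 0, -24/5, -4, 1]
R4 ← R4 − (5/14)·R3: [0, 0, 0, -4/7, -11/7]
R5 ← R5 − (12/7)·R3: [0, 0, 0, 20/7, 55/7]
R5 ← R5 + (5)·R4: [0, 0, 0, 0, 0]
Echelon form has 4 nonzero rows, so rank(A) = 4.
The rank gives the maximum number of linearly independent rows: 4.

4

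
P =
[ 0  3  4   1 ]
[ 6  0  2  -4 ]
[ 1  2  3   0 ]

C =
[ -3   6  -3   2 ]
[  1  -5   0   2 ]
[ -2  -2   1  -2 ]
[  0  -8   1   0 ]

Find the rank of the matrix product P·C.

First compute PC:
[[ -5, -31,   5,  -2],
 [-22,  64, -20,   8],
 [ -7, -10,   0,   0]]
Now row reduce the product.
R2 ← R2 − (22/5)·R1: [0, 1002/5, -42, 84/5]
R3 ← R3 − (7/5)·R1: [0, 167/5, -7, 14/5]
R3 ← R3 − (1/6)·R2: [0, 0, 0, 0]
2 nonzero rows, so rank(PC) = 2.

2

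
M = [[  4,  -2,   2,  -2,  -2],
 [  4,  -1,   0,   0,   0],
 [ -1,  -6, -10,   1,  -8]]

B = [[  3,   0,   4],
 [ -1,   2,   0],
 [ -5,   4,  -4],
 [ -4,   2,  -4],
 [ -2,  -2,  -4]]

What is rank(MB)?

2

First compute MB:
[[ 16,   4,  24],
 [ 13,  -2,  16],
 [ 65, -34,  64]]
Now row reduce the product.
R2 ← R2 − (13/16)·R1: [0, -21/4, -7/2]
R3 ← R3 − (65/16)·R1: [0, -201/4, -67/2]
R3 ← R3 − (67/7)·R2: [0, 0, 0]
2 nonzero rows, so rank(MB) = 2.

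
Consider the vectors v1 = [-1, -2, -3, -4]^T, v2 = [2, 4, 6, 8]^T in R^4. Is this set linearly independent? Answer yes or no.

Form the matrix with these vectors as rows and row reduce.
R2 ← R2 + (2)·R1: [0, 0, 0, 0]
1 nonzero row, so the 2 vectors span a space of dimension 1.
Since 1 < 2, the vectors are linearly dependent.

no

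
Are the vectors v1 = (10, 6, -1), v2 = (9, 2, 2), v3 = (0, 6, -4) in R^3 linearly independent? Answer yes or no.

Form the matrix with these vectors as rows and row reduce.
R2 ← R2 − (9/10)·R1: [0, -17/5, 29/10]
R3 ← R3 + (30/17)·R2: [0, 0, 19/17]
3 nonzero rows, so the 3 vectors span a space of dimension 3.
Since 3 = 3, the vectors are linearly independent.

yes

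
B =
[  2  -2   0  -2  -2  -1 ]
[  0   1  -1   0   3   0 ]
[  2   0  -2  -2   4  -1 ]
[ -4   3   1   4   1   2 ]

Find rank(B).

2

Row reduce to echelon form.
R3 ← R3 − R1: [0, 2, -2, 0, 6, 0]
R4 ← R4 + (2)·R1: [0, -1, 1, 0, -3, 0]
R3 ← R3 − (2)·R2: [0, 0, 0, 0, 0, 0]
R4 ← R4 + R2: [0, 0, 0, 0, 0, 0]
Echelon form has 2 nonzero rows, so rank(B) = 2.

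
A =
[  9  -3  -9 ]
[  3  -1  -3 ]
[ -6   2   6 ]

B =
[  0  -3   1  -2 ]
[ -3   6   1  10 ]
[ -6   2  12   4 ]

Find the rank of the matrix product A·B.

1

First compute AB:
[[ 63, -63, -102, -84],
 [ 21, -21, -34, -28],
 [-42,  42,  68,  56]]
Now row reduce the product.
R2 ← R2 − (1/3)·R1: [0, 0, 0, 0]
R3 ← R3 + (2/3)·R1: [0, 0, 0, 0]
1 nonzero row, so rank(AB) = 1.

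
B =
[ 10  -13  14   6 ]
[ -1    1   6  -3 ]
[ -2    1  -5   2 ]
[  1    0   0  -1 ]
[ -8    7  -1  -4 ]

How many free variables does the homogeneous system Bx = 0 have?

Row reduce to echelon form.
R2 ← R2 + (1/10)·R1: [0, -3/10, 37/5, -12/5]
R3 ← R3 + (1/5)·R1: [0, -8/5, -11/5, 16/5]
R4 ← R4 − (1/10)·R1: [0, 13/10, -7/5, -8/5]
R5 ← R5 + (4/5)·R1: [0, -17/5, 51/5, 4/5]
R3 ← R3 − (16/3)·R2: [0, 0, -125/3, 16]
R4 ← R4 + (13/3)·R2: [0, 0, 92/3, -12]
R5 ← R5 − (34/3)·R2: [0, 0, -221/3, 28]
R4 ← R4 + (92/125)·R3: [0, 0, 0, -28/125]
R5 ← R5 − (221/125)·R3: [0, 0, 0, -36/125]
R5 ← R5 − (9/7)·R4: [0, 0, 0, 0]
4 nonzero rows, so rank(B) = 4.
B has 4 columns; by rank–nullity, nullity = 4 − 4 = 0.

0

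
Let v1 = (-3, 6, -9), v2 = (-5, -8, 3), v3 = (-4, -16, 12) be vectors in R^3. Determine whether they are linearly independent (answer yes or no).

no

Form the matrix with these vectors as rows and row reduce.
R2 ← R2 − (5/3)·R1: [0, -18, 18]
R3 ← R3 − (4/3)·R1: [0, -24, 24]
R3 ← R3 − (4/3)·R2: [0, 0, 0]
2 nonzero rows, so the 3 vectors span a space of dimension 2.
Since 2 < 3, the vectors are linearly dependent.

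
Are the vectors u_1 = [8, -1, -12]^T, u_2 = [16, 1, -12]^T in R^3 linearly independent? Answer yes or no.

yes

Form the matrix with these vectors as rows and row reduce.
R2 ← R2 − (2)·R1: [0, 3, 12]
2 nonzero rows, so the 2 vectors span a space of dimension 2.
Since 2 = 2, the vectors are linearly independent.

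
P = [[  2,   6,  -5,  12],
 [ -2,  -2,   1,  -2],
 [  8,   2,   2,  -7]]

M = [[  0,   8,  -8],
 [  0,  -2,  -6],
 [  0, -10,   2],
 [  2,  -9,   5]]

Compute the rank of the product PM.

2

First compute PM:
[[ 24, -54,  -2],
 [ -4,  -4,  20],
 [-14, 103, -107]]
Now row reduce the product.
R2 ← R2 + (1/6)·R1: [0, -13, 59/3]
R3 ← R3 + (7/12)·R1: [0, 143/2, -649/6]
R3 ← R3 + (11/2)·R2: [0, 0, 0]
2 nonzero rows, so rank(PM) = 2.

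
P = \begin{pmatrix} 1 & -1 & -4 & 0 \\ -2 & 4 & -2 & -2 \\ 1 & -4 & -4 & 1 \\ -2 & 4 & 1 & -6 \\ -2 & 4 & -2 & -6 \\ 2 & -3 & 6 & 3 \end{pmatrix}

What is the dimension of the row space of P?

Row reduce to echelon form.
R2 ← R2 + (2)·R1: [0, 2, -10, -2]
R3 ← R3 − R1: [0, -3, 0, 1]
R4 ← R4 + (2)·R1: [0, 2, -7, -6]
R5 ← R5 + (2)·R1: [0, 2, -10, -6]
R6 ← R6 − (2)·R1: [0, -1, 14, 3]
R3 ← R3 + (3/2)·R2: [0, 0, -15, -2]
R4 ← R4 − R2: [0, 0, 3, -4]
R5 ← R5 − R2: [0, 0, 0, -4]
R6 ← R6 + (1/2)·R2: [0, 0, 9, 2]
R4 ← R4 + (1/5)·R3: [0, 0, 0, -22/5]
R6 ← R6 + (3/5)·R3: [0, 0, 0, 4/5]
R5 ← R5 − (10/11)·R4: [0, 0, 0, 0]
R6 ← R6 + (2/11)·R4: [0, 0, 0, 0]
Echelon form has 4 nonzero rows, so rank(P) = 4.
The row space has dimension equal to the rank: 4.

4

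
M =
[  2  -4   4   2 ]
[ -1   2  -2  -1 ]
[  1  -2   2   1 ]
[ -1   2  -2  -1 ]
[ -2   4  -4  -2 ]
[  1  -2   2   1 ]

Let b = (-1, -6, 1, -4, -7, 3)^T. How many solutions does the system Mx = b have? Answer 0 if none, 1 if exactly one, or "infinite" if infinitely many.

Row reduce the augmented matrix [M | b].
R2 ← R2 + (1/2)·R1: [0, 0, 0, 0, -13/2]
R3 ← R3 − (1/2)·R1: [0, 0, 0, 0, 3/2]
R4 ← R4 + (1/2)·R1: [0, 0, 0, 0, -9/2]
R5 ← R5 + R1: [0, 0, 0, 0, -8]
R6 ← R6 − (1/2)·R1: [0, 0, 0, 0, 7/2]
R3 ← R3 + (3/13)·R2: [0, 0, 0, 0, 0]
R4 ← R4 − (9/13)·R2: [0, 0, 0, 0, 0]
R5 ← R5 − (16/13)·R2: [0, 0, 0, 0, 0]
R6 ← R6 + (7/13)·R2: [0, 0, 0, 0, 0]
The echelon form has 2 nonzero rows; the last pivot sits in the augmented column, so rank(M) = 1 but rank([M|b]) = 2.
Since the ranks differ, the system is inconsistent.
It has no solutions.

0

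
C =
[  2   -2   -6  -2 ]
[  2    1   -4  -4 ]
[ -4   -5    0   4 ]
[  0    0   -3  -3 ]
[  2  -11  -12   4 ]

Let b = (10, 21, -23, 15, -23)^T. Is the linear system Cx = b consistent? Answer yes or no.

Row reduce the augmented matrix [C | b].
R2 ← R2 − R1: [0, 3, 2, -2, 11]
R3 ← R3 + (2)·R1: [0, -9, -12, 0, -3]
R5 ← R5 − R1: [0, -9, -6, 6, -33]
R3 ← R3 + (3)·R2: [0, 0, -6, -6, 30]
R5 ← R5 + (3)·R2: [0, 0, 0, 0, 0]
R4 ← R4 − (1/2)·R3: [0, 0, 0, 0, 0]
The echelon form has 3 nonzero rows, and every pivot lies in the first 4 columns, so rank(C) = rank([C|b]) = 3.
The system is consistent.

yes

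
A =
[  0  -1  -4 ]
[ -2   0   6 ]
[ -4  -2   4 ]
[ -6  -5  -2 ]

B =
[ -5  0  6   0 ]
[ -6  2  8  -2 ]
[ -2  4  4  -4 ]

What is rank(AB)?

First compute AB:
[[ 14, -18, -24,  18],
 [ -2,  24,  12, -24],
 [ 24,  12, -24, -12],
 [ 64, -18, -84,  18]]
Now row reduce the product.
R2 ← R2 + (1/7)·R1: [0, 150/7, 60/7, -150/7]
R3 ← R3 − (12/7)·R1: [0, 300/7, 120/7, -300/7]
R4 ← R4 − (32/7)·R1: [0, 450/7, 180/7, -450/7]
R3 ← R3 − (2)·R2: [0, 0, 0, 0]
R4 ← R4 − (3)·R2: [0, 0, 0, 0]
2 nonzero rows, so rank(AB) = 2.

2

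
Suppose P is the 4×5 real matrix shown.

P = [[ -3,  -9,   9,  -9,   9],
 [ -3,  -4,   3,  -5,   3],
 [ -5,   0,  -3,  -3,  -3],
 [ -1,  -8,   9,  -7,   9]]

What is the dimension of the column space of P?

2

Row reduce to echelon form.
R2 ← R2 − R1: [0, 5, -6, 4, -6]
R3 ← R3 − (5/3)·R1: [0, 15, -18, 12, -18]
R4 ← R4 − (1/3)·R1: [0, -5, 6, -4, 6]
R3 ← R3 − (3)·R2: [0, 0, 0, 0, 0]
R4 ← R4 + R2: [0, 0, 0, 0, 0]
Echelon form has 2 nonzero rows, so rank(P) = 2.
The column space has dimension equal to the rank: 2.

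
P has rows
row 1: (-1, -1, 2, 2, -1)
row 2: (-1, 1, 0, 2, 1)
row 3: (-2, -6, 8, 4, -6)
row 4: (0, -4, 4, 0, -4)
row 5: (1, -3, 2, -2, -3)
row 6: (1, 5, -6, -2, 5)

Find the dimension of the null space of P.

Row reduce to echelon form.
R2 ← R2 − R1: [0, 2, -2, 0, 2]
R3 ← R3 − (2)·R1: [0, -4, 4, 0, -4]
R5 ← R5 + R1: [0, -4, 4, 0, -4]
R6 ← R6 + R1: [0, 4, -4, 0, 4]
R3 ← R3 + (2)·R2: [0, 0, 0, 0, 0]
R4 ← R4 + (2)·R2: [0, 0, 0, 0, 0]
R5 ← R5 + (2)·R2: [0, 0, 0, 0, 0]
R6 ← R6 − (2)·R2: [0, 0, 0, 0, 0]
2 nonzero rows, so rank(P) = 2.
P has 5 columns; by rank–nullity, nullity = 5 − 2 = 3.

3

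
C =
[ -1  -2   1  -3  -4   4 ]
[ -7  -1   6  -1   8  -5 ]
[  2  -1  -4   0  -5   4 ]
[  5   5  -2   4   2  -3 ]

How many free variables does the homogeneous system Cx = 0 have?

2

Row reduce to echelon form.
R2 ← R2 − (7)·R1: [0, 13, -1, 20, 36, -33]
R3 ← R3 + (2)·R1: [0, -5, -2, -6, -13, 12]
R4 ← R4 + (5)·R1: [0, -5, 3, -11, -18, 17]
R3 ← R3 + (5/13)·R2: [0, 0, -31/13, 22/13, 11/13, -9/13]
R4 ← R4 + (5/13)·R2: [0, 0, 34/13, -43/13, -54/13, 56/13]
R4 ← R4 + (34/31)·R3: [0, 0, 0, -45/31, -100/31, 110/31]
4 nonzero rows, so rank(C) = 4.
C has 6 columns; by rank–nullity, nullity = 6 − 4 = 2.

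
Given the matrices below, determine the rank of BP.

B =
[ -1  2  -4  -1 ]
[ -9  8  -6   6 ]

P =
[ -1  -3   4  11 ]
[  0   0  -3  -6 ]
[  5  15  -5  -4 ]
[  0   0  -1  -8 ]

2

First compute BP:
[[-19, -57,  11,   1],
 [-21, -63, -36, -171]]
Now row reduce the product.
R2 ← R2 − (21/19)·R1: [0, 0, -915/19, -3270/19]
2 nonzero rows, so rank(BP) = 2.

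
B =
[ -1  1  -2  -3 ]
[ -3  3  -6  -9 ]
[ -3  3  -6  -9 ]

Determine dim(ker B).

Row reduce to echelon form.
R2 ← R2 − (3)·R1: [0, 0, 0, 0]
R3 ← R3 − (3)·R1: [0, 0, 0, 0]
1 nonzero row, so rank(B) = 1.
B has 4 columns; by rank–nullity, nullity = 4 − 1 = 3.

3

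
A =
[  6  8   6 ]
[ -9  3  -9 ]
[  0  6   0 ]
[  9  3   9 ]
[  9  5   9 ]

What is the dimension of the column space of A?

2

Row reduce to echelon form.
R2 ← R2 + (3/2)·R1: [0, 15, 0]
R4 ← R4 − (3/2)·R1: [0, -9, 0]
R5 ← R5 − (3/2)·R1: [0, -7, 0]
R3 ← R3 − (2/5)·R2: [0, 0, 0]
R4 ← R4 + (3/5)·R2: [0, 0, 0]
R5 ← R5 + (7/15)·R2: [0, 0, 0]
Echelon form has 2 nonzero rows, so rank(A) = 2.
The column space has dimension equal to the rank: 2.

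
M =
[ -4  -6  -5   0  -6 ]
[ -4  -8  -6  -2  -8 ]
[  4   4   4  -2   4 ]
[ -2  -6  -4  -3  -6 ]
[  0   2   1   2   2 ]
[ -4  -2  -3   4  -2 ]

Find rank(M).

Row reduce to echelon form.
R2 ← R2 − R1: [0, -2, -1, -2, -2]
R3 ← R3 + R1: [0, -2, -1, -2, -2]
R4 ← R4 − (1/2)·R1: [0, -3, -3/2, -3, -3]
R6 ← R6 − R1: [0, 4, 2, 4, 4]
R3 ← R3 − R2: [0, 0, 0, 0, 0]
R4 ← R4 − (3/2)·R2: [0, 0, 0, 0, 0]
R5 ← R5 + R2: [0, 0, 0, 0, 0]
R6 ← R6 + (2)·R2: [0, 0, 0, 0, 0]
Echelon form has 2 nonzero rows, so rank(M) = 2.

2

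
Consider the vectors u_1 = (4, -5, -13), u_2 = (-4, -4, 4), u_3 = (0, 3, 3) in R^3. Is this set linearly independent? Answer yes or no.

no

Form the matrix with these vectors as rows and row reduce.
R2 ← R2 + R1: [0, -9, -9]
R3 ← R3 + (1/3)·R2: [0, 0, 0]
2 nonzero rows, so the 3 vectors span a space of dimension 2.
Since 2 < 3, the vectors are linearly dependent.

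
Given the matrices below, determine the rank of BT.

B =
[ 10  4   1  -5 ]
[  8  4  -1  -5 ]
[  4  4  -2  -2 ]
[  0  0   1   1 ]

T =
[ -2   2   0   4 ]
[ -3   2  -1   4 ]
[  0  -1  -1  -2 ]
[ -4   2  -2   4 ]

2

First compute BT:
[[-12,  17,   5,  34],
 [ -8,  15,   7,  30],
 [-12,  14,   2,  28],
 [ -4,   1,  -3,   2]]
Now row reduce the product.
R2 ← R2 − (2/3)·R1: [0, 11/3, 11/3, 22/3]
R3 ← R3 − R1: [0, -3, -3, -6]
R4 ← R4 − (1/3)·R1: [0, -14/3, -14/3, -28/3]
R3 ← R3 + (9/11)·R2: [0, 0, 0, 0]
R4 ← R4 + (14/11)·R2: [0, 0, 0, 0]
2 nonzero rows, so rank(BT) = 2.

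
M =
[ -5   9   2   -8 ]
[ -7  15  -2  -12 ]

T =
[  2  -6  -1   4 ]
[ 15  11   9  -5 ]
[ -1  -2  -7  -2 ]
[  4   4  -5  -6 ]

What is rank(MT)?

First compute MT:
[[ 91,  93, 112, -21],
 [165, 163, 216, -27]]
Now row reduce the product.
R2 ← R2 − (165/91)·R1: [0, -512/91, 168/13, 144/13]
2 nonzero rows, so rank(MT) = 2.

2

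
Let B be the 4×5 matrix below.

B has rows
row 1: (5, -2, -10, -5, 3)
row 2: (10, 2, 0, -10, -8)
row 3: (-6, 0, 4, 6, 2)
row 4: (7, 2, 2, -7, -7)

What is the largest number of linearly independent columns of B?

2

Row reduce to echelon form.
R2 ← R2 − (2)·R1: [0, 6, 20, 0, -14]
R3 ← R3 + (6/5)·R1: [0, -12/5, -8, 0, 28/5]
R4 ← R4 − (7/5)·R1: [0, 24/5, 16, 0, -56/5]
R3 ← R3 + (2/5)·R2: [0, 0, 0, 0, 0]
R4 ← R4 − (4/5)·R2: [0, 0, 0, 0, 0]
Echelon form has 2 nonzero rows, so rank(B) = 2.
The rank gives the maximum number of linearly independent columns: 2.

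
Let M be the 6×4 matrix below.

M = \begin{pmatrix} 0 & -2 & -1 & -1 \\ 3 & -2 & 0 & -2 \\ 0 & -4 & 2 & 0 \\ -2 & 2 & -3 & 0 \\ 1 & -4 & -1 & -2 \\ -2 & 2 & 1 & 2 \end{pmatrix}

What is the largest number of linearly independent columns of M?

3

Row reduce to echelon form.
Swap R1 ↔ R2
R4 ← R4 + (2/3)·R1: [0, 2/3, -3, -4/3]
R5 ← R5 − (1/3)·R1: [0, -10/3, -1, -4/3]
R6 ← R6 + (2/3)·R1: [0, 2/3, 1, 2/3]
R3 ← R3 − (2)·R2: [0, 0, 4, 2]
R4 ← R4 + (1/3)·R2: [0, 0, -10/3, -5/3]
R5 ← R5 − (5/3)·R2: [0, 0, 2/3, 1/3]
R6 ← R6 + (1/3)·R2: [0, 0, 2/3, 1/3]
R4 ← R4 + (5/6)·R3: [0, 0, 0, 0]
R5 ← R5 − (1/6)·R3: [0, 0, 0, 0]
R6 ← R6 − (1/6)·R3: [0, 0, 0, 0]
Echelon form has 3 nonzero rows, so rank(M) = 3.
The rank gives the maximum number of linearly independent columns: 3.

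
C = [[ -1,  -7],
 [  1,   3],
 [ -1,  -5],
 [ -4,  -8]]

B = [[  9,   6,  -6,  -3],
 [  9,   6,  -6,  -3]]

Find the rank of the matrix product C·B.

1

First compute CB:
[[-72, -48,  48,  24],
 [ 36,  24, -24, -12],
 [-54, -36,  36,  18],
 [-108, -72,  72,  36]]
Now row reduce the product.
R2 ← R2 + (1/2)·R1: [0, 0, 0, 0]
R3 ← R3 − (3/4)·R1: [0, 0, 0, 0]
R4 ← R4 − (3/2)·R1: [0, 0, 0, 0]
1 nonzero row, so rank(CB) = 1.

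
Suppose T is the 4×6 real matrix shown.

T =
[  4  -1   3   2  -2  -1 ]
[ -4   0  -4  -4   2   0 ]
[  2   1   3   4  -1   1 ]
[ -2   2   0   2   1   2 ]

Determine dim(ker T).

4

Row reduce to echelon form.
R2 ← R2 + R1: [0, -1, -1, -2, 0, -1]
R3 ← R3 − (1/2)·R1: [0, 3/2, 3/2, 3, 0, 3/2]
R4 ← R4 + (1/2)·R1: [0, 3/2, 3/2, 3, 0, 3/2]
R3 ← R3 + (3/2)·R2: [0, 0, 0, 0, 0, 0]
R4 ← R4 + (3/2)·R2: [0, 0, 0, 0, 0, 0]
2 nonzero rows, so rank(T) = 2.
T has 6 columns; by rank–nullity, nullity = 6 − 2 = 4.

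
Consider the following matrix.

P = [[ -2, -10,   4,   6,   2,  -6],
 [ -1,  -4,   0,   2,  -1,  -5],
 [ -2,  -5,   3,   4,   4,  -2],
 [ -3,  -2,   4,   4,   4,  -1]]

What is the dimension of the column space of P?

4

Row reduce to echelon form.
R2 ← R2 − (1/2)·R1: [0, 1, -2, -1, -2, -2]
R3 ← R3 − R1: [0, 5, -1, -2, 2, 4]
R4 ← R4 − (3/2)·R1: [0, 13, -2, -5, 1, 8]
R3 ← R3 − (5)·R2: [0, 0, 9, 3, 12, 14]
R4 ← R4 − (13)·R2: [0, 0, 24, 8, 27, 34]
R4 ← R4 − (8/3)·R3: [0, 0, 0, 0, -5, -10/3]
Echelon form has 4 nonzero rows, so rank(P) = 4.
The column space has dimension equal to the rank: 4.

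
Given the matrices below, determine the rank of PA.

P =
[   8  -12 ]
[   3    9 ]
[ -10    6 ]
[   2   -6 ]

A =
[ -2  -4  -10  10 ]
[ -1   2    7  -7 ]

2

First compute PA:
[[ -4, -56, -164, 164],
 [-15,   6,  33, -33],
 [ 14,  52, 142, -142],
 [  2, -20, -62,  62]]
Now row reduce the product.
R2 ← R2 − (15/4)·R1: [0, 216, 648, -648]
R3 ← R3 + (7/2)·R1: [0, -144, -432, 432]
R4 ← R4 + (1/2)·R1: [0, -48, -144, 144]
R3 ← R3 + (2/3)·R2: [0, 0, 0, 0]
R4 ← R4 + (2/9)·R2: [0, 0, 0, 0]
2 nonzero rows, so rank(PA) = 2.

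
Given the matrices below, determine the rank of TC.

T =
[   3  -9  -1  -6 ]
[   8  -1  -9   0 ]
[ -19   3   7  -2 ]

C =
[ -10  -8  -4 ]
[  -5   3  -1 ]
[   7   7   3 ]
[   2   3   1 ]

2

First compute TC:
[[ -4, -76, -12],
 [-138, -130, -58],
 [220, 204,  92]]
Now row reduce the product.
R2 ← R2 − (69/2)·R1: [0, 2492, 356]
R3 ← R3 + (55)·R1: [0, -3976, -568]
R3 ← R3 + (142/89)·R2: [0, 0, 0]
2 nonzero rows, so rank(TC) = 2.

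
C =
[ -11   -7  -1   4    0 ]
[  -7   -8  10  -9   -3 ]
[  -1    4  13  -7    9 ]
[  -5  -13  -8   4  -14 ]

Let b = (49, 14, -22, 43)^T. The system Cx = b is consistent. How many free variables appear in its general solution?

1

Row reduce the augmented matrix [C | b].
R2 ← R2 − (7/11)·R1: [0, -39/11, 117/11, -127/11, -3, -189/11]
R3 ← R3 − (1/11)·R1: [0, 51/11, 144/11, -81/11, 9, -291/11]
R4 ← R4 − (5/11)·R1: [0, -108/11, -83/11, 24/11, -14, 228/11]
R3 ← R3 + (17/13)·R2: [0, 0, 27, -292/13, 66/13, -636/13]
R4 ← R4 − (36/13)·R2: [0, 0, -37, 444/13, -74/13, 888/13]
R4 ← R4 + (37/27)·R3: [0, 0, 0, 1184/351, 148/117, 148/117]
The echelon form has 4 nonzero rows, and every pivot lies in the first 5 columns, so rank(C) = rank([C|b]) = 4.
The system is consistent.
Free variables = (unknowns) − (rank) = 5 − 4 = 1.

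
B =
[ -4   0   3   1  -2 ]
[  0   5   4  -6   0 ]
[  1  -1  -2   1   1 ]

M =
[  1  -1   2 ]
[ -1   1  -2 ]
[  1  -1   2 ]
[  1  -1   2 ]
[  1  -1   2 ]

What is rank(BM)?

1

First compute BM:
[[ -2,   2,  -4],
 [ -7,   7, -14],
 [  2,  -2,   4]]
Now row reduce the product.
R2 ← R2 − (7/2)·R1: [0, 0, 0]
R3 ← R3 + R1: [0, 0, 0]
1 nonzero row, so rank(BM) = 1.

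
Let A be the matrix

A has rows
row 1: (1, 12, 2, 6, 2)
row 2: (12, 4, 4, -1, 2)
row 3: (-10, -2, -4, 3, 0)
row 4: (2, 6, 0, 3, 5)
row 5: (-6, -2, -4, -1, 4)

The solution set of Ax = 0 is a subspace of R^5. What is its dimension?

0

Row reduce to echelon form.
R2 ← R2 − (12)·R1: [0, -140, -20, -73, -22]
R3 ← R3 + (10)·R1: [0, 118, 16, 63, 20]
R4 ← R4 − (2)·R1: [0, -18, -4, -9, 1]
R5 ← R5 + (6)·R1: [0, 70, 8, 35, 16]
R3 ← R3 + (59/70)·R2: [0, 0, -6/7, 103/70, 51/35]
R4 ← R4 − (9/70)·R2: [0, 0, -10/7, 27/70, 134/35]
R5 ← R5 + (1/2)·R2: [0, 0, -2, -3/2, 5]
R4 ← R4 − (5/3)·R3: [0, 0, 0, -31/15, 7/5]
R5 ← R5 − (7/3)·R3: [0, 0, 0, -74/15, 8/5]
R5 ← R5 − (74/31)·R4: [0, 0, 0, 0, -54/31]
5 nonzero rows, so rank(A) = 5.
A has 5 columns; by rank–nullity, nullity = 5 − 5 = 0.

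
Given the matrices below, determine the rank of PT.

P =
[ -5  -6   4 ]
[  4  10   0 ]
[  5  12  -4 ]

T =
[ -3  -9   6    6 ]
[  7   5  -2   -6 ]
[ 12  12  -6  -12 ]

2

First compute PT:
[[ 21,  63, -42, -42],
 [ 58,  14,   4, -36],
 [ 21, -33,  30,   6]]
Now row reduce the product.
R2 ← R2 − (58/21)·R1: [0, -160, 120, 80]
R3 ← R3 − R1: [0, -96, 72, 48]
R3 ← R3 − (3/5)·R2: [0, 0, 0, 0]
2 nonzero rows, so rank(PT) = 2.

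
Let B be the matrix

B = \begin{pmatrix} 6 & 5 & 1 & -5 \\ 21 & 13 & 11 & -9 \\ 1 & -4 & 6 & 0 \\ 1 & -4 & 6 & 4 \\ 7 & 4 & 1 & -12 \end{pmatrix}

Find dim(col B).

4

Row reduce to echelon form.
R2 ← R2 − (7/2)·R1: [0, -9/2, 15/2, 17/2]
R3 ← R3 − (1/6)·R1: [0, -29/6, 35/6, 5/6]
R4 ← R4 − (1/6)·R1: [0, -29/6, 35/6, 29/6]
R5 ← R5 − (7/6)·R1: [0, -11/6, -1/6, -37/6]
R3 ← R3 − (29/27)·R2: [0, 0, -20/9, -224/27]
R4 ← R4 − (29/27)·R2: [0, 0, -20/9, -116/27]
R5 ← R5 − (11/27)·R2: [0, 0, -29/9, -260/27]
R4 ← R4 − R3: [0, 0, 0, 4]
R5 ← R5 − (29/20)·R3: [0, 0, 0, 12/5]
R5 ← R5 − (3/5)·R4: [0, 0, 0, 0]
Echelon form has 4 nonzero rows, so rank(B) = 4.
The column space has dimension equal to the rank: 4.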